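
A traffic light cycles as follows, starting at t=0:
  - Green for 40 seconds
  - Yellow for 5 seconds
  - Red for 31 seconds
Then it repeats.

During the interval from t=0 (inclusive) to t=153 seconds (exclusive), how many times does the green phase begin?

Cycle = 40+5+31 = 76s
green phase starts at t = k*76 + 0 for k=0,1,2,...
Need k*76+0 < 153 → k < 2.013
k ∈ {0, ..., 2} → 3 starts

Answer: 3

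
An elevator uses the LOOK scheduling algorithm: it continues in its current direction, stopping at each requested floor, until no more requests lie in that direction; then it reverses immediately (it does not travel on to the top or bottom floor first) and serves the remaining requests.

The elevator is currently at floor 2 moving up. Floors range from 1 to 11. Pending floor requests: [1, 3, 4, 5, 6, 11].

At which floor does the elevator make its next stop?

Answer: 3

Derivation:
Current floor: 2, direction: up
Requests above: [3, 4, 5, 6, 11]
Requests below: [1]
Moving up and requests lie above → nearest above is min([3, 4, 5, 6, 11]) = 3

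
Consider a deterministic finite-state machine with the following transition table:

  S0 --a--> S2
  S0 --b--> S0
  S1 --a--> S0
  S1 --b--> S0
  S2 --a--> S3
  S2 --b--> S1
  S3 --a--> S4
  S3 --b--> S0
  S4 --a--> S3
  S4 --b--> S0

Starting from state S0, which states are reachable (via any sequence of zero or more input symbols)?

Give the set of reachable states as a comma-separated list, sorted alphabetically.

Answer: S0, S1, S2, S3, S4

Derivation:
BFS from S0:
  visit S0: S0--a-->S2 (new), S0--b-->S0 (seen)
  visit S2: S2--a-->S3 (new), S2--b-->S1 (new)
  visit S3: S3--a-->S4 (new), S3--b-->S0 (seen)
  visit S1: S1--a-->S0 (seen), S1--b-->S0 (seen)
  visit S4: S4--a-->S3 (seen), S4--b-->S0 (seen)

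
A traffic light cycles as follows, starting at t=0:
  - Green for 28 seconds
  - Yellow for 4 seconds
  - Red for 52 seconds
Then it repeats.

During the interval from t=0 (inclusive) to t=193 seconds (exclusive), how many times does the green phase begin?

Cycle = 28+4+52 = 84s
green phase starts at t = k*84 + 0 for k=0,1,2,...
Need k*84+0 < 193 → k < 2.298
k ∈ {0, ..., 2} → 3 starts

Answer: 3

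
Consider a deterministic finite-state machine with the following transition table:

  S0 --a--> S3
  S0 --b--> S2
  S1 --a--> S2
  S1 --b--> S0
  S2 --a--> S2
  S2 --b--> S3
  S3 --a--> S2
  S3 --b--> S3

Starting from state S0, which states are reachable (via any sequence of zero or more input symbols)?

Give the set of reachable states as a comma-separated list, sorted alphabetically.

Answer: S0, S2, S3

Derivation:
BFS from S0:
  visit S0: S0--a-->S3 (new), S0--b-->S2 (new)
  visit S3: S3--a-->S2 (seen), S3--b-->S3 (seen)
  visit S2: S2--a-->S2 (seen), S2--b-->S3 (seen)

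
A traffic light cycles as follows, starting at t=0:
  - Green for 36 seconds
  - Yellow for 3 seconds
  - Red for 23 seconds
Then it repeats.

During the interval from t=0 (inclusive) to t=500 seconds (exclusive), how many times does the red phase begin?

Answer: 8

Derivation:
Cycle = 36+3+23 = 62s
red phase starts at t = k*62 + 39 for k=0,1,2,...
Need k*62+39 < 500 → k < 7.435
k ∈ {0, ..., 7} → 8 starts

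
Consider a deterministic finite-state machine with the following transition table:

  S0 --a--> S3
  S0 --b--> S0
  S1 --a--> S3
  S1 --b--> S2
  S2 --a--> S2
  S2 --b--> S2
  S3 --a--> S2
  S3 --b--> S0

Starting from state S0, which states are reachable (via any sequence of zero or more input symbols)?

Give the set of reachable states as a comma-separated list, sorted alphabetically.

Answer: S0, S2, S3

Derivation:
BFS from S0:
  visit S0: S0--a-->S3 (new), S0--b-->S0 (seen)
  visit S3: S3--a-->S2 (new), S3--b-->S0 (seen)
  visit S2: S2--a-->S2 (seen), S2--b-->S2 (seen)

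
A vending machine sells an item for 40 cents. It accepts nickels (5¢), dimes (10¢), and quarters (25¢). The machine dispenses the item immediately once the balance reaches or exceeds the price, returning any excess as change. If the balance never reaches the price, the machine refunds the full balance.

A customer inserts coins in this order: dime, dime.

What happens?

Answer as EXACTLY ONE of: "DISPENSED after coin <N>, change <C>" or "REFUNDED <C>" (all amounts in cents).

Answer: REFUNDED 20

Derivation:
Price: 40¢
Coin 1 (dime, 10¢): balance = 10¢
Coin 2 (dime, 10¢): balance = 20¢
All coins inserted, balance 20¢ < price 40¢ → REFUND 20¢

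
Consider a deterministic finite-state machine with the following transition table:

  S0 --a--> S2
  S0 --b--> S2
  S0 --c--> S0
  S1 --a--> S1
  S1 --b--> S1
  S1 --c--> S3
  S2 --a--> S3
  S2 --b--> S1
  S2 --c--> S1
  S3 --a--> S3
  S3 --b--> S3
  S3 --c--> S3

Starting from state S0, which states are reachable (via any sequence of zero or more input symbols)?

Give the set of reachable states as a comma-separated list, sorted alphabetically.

BFS from S0:
  visit S0: S0--a-->S2 (new), S0--b-->S2 (seen), S0--c-->S0 (seen)
  visit S2: S2--a-->S3 (new), S2--b-->S1 (new), S2--c-->S1 (seen)
  visit S3: S3--a-->S3 (seen), S3--b-->S3 (seen), S3--c-->S3 (seen)
  visit S1: S1--a-->S1 (seen), S1--b-->S1 (seen), S1--c-->S3 (seen)

Answer: S0, S1, S2, S3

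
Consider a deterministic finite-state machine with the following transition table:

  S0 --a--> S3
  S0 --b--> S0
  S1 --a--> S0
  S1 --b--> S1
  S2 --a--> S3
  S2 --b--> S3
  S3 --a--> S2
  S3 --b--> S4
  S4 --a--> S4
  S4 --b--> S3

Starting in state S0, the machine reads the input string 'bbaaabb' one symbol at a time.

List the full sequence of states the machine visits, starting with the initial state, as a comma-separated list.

Start: S0
  read 'b': S0 --b--> S0
  read 'b': S0 --b--> S0
  read 'a': S0 --a--> S3
  read 'a': S3 --a--> S2
  read 'a': S2 --a--> S3
  read 'b': S3 --b--> S4
  read 'b': S4 --b--> S3

Answer: S0, S0, S0, S3, S2, S3, S4, S3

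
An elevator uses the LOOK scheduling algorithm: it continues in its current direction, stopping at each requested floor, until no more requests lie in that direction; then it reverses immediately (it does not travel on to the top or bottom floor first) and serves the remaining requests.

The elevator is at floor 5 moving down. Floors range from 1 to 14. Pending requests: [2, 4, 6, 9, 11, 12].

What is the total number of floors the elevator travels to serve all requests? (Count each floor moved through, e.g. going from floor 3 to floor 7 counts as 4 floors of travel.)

Answer: 13

Derivation:
Start at floor 5 moving down, LOOK stop order: [4, 2, 6, 9, 11, 12]
  5 → 4: |4-5| = 1, total = 1
  4 → 2: |2-4| = 2, total = 3
  2 → 6: |6-2| = 4, total = 7
  6 → 9: |9-6| = 3, total = 10
  9 → 11: |11-9| = 2, total = 12
  11 → 12: |12-11| = 1, total = 13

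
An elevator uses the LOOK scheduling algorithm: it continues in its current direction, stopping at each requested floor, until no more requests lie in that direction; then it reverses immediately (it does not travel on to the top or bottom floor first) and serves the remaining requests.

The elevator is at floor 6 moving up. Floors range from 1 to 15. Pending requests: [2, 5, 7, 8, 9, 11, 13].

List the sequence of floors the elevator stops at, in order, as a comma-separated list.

Answer: 7, 8, 9, 11, 13, 5, 2

Derivation:
Current: 6, moving UP
Serve above first (ascending): [7, 8, 9, 11, 13]
Then reverse, serve below (descending): [5, 2]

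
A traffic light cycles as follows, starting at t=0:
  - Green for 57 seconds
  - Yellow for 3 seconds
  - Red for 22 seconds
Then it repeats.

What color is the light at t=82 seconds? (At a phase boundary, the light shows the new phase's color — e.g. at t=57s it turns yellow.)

Answer: green

Derivation:
Cycle length = 57 + 3 + 22 = 82s
t = 82, phase_t = 82 mod 82 = 0
0 < 57 (green end) → GREEN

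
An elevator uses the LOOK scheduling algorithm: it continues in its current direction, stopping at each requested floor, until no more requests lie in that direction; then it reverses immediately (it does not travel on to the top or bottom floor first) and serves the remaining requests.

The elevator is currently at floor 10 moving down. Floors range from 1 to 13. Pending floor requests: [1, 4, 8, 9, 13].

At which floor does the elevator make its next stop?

Current floor: 10, direction: down
Requests above: [13]
Requests below: [1, 4, 8, 9]
Moving down and requests lie below → nearest below is max([1, 4, 8, 9]) = 9

Answer: 9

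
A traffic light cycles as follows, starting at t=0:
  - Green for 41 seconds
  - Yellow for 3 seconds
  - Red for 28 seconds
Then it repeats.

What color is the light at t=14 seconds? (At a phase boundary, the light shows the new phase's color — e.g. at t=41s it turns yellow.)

Answer: green

Derivation:
Cycle length = 41 + 3 + 28 = 72s
t = 14, phase_t = 14 mod 72 = 14
14 < 41 (green end) → GREEN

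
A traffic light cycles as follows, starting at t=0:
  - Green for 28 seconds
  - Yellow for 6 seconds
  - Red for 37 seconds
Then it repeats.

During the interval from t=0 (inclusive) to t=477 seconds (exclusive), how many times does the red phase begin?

Answer: 7

Derivation:
Cycle = 28+6+37 = 71s
red phase starts at t = k*71 + 34 for k=0,1,2,...
Need k*71+34 < 477 → k < 6.239
k ∈ {0, ..., 6} → 7 starts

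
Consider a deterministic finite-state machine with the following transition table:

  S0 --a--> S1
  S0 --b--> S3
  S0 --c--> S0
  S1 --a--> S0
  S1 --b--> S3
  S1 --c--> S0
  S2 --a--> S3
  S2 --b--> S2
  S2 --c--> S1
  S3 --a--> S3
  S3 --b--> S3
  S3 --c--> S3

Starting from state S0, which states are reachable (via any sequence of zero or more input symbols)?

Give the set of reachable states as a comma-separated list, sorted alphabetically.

Answer: S0, S1, S3

Derivation:
BFS from S0:
  visit S0: S0--a-->S1 (new), S0--b-->S3 (new), S0--c-->S0 (seen)
  visit S1: S1--a-->S0 (seen), S1--b-->S3 (seen), S1--c-->S0 (seen)
  visit S3: S3--a-->S3 (seen), S3--b-->S3 (seen), S3--c-->S3 (seen)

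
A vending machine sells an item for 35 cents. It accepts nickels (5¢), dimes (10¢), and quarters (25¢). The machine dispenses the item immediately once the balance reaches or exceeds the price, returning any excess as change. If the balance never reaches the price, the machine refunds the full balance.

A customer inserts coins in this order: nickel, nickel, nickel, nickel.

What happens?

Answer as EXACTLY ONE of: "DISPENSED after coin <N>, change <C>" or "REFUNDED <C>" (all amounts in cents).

Answer: REFUNDED 20

Derivation:
Price: 35¢
Coin 1 (nickel, 5¢): balance = 5¢
Coin 2 (nickel, 5¢): balance = 10¢
Coin 3 (nickel, 5¢): balance = 15¢
Coin 4 (nickel, 5¢): balance = 20¢
All coins inserted, balance 20¢ < price 35¢ → REFUND 20¢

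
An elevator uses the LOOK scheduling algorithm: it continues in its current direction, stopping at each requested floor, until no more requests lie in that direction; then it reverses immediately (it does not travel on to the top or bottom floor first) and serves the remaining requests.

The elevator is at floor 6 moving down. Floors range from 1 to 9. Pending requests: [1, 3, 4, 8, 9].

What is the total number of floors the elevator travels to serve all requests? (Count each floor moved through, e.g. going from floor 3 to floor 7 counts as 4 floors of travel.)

Answer: 13

Derivation:
Start at floor 6 moving down, LOOK stop order: [4, 3, 1, 8, 9]
  6 → 4: |4-6| = 2, total = 2
  4 → 3: |3-4| = 1, total = 3
  3 → 1: |1-3| = 2, total = 5
  1 → 8: |8-1| = 7, total = 12
  8 → 9: |9-8| = 1, total = 13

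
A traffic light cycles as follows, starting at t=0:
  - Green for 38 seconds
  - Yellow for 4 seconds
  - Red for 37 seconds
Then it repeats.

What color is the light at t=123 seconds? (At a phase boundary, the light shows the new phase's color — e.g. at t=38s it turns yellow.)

Answer: red

Derivation:
Cycle length = 38 + 4 + 37 = 79s
t = 123, phase_t = 123 mod 79 = 44
44 >= 42 → RED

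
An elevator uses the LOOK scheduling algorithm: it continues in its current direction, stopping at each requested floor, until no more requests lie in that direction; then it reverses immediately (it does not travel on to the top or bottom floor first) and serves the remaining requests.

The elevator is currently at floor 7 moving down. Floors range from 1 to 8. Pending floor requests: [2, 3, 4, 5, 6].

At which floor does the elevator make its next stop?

Answer: 6

Derivation:
Current floor: 7, direction: down
Requests above: []
Requests below: [2, 3, 4, 5, 6]
Moving down and requests lie below → nearest below is max([2, 3, 4, 5, 6]) = 6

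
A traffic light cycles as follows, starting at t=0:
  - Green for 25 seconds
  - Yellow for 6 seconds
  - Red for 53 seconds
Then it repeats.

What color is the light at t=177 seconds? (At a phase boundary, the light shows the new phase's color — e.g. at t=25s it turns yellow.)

Answer: green

Derivation:
Cycle length = 25 + 6 + 53 = 84s
t = 177, phase_t = 177 mod 84 = 9
9 < 25 (green end) → GREEN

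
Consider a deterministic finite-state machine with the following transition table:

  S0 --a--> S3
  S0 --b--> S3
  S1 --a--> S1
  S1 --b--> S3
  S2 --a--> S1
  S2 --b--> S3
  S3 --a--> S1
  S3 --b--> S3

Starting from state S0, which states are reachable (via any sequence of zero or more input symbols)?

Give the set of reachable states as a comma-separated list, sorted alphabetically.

Answer: S0, S1, S3

Derivation:
BFS from S0:
  visit S0: S0--a-->S3 (new), S0--b-->S3 (seen)
  visit S3: S3--a-->S1 (new), S3--b-->S3 (seen)
  visit S1: S1--a-->S1 (seen), S1--b-->S3 (seen)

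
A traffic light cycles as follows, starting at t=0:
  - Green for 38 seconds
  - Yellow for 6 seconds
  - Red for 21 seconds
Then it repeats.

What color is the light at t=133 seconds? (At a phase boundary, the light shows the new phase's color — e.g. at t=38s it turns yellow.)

Cycle length = 38 + 6 + 21 = 65s
t = 133, phase_t = 133 mod 65 = 3
3 < 38 (green end) → GREEN

Answer: green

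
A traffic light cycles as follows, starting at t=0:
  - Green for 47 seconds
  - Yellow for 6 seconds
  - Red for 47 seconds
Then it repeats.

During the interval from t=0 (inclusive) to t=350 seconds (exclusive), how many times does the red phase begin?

Cycle = 47+6+47 = 100s
red phase starts at t = k*100 + 53 for k=0,1,2,...
Need k*100+53 < 350 → k < 2.970
k ∈ {0, ..., 2} → 3 starts

Answer: 3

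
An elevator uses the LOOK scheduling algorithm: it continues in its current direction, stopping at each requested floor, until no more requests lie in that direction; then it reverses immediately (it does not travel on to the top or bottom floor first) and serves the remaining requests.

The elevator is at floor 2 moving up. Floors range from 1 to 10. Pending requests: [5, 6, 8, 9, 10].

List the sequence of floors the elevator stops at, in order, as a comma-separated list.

Answer: 5, 6, 8, 9, 10

Derivation:
Current: 2, moving UP
Serve above first (ascending): [5, 6, 8, 9, 10]
Then reverse, serve below (descending): []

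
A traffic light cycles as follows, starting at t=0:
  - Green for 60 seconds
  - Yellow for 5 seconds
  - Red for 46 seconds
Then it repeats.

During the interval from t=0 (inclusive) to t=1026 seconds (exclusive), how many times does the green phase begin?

Answer: 10

Derivation:
Cycle = 60+5+46 = 111s
green phase starts at t = k*111 + 0 for k=0,1,2,...
Need k*111+0 < 1026 → k < 9.243
k ∈ {0, ..., 9} → 10 starts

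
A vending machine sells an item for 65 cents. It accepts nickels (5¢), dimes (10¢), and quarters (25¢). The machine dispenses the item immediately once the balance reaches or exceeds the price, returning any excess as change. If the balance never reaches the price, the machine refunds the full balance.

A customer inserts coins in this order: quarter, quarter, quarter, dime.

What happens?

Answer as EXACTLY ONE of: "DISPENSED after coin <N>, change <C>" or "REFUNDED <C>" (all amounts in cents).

Price: 65¢
Coin 1 (quarter, 25¢): balance = 25¢
Coin 2 (quarter, 25¢): balance = 50¢
Coin 3 (quarter, 25¢): balance = 75¢
  → balance >= price → DISPENSE, change = 75 - 65 = 10¢

Answer: DISPENSED after coin 3, change 10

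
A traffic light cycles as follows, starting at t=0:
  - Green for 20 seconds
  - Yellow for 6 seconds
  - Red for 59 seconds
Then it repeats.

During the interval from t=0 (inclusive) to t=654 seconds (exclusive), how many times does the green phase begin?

Cycle = 20+6+59 = 85s
green phase starts at t = k*85 + 0 for k=0,1,2,...
Need k*85+0 < 654 → k < 7.694
k ∈ {0, ..., 7} → 8 starts

Answer: 8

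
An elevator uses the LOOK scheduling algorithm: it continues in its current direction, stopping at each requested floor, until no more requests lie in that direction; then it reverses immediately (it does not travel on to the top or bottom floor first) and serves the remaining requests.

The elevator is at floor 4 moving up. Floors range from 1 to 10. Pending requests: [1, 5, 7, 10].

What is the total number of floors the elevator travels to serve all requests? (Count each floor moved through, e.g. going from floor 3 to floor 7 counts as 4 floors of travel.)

Answer: 15

Derivation:
Start at floor 4 moving up, LOOK stop order: [5, 7, 10, 1]
  4 → 5: |5-4| = 1, total = 1
  5 → 7: |7-5| = 2, total = 3
  7 → 10: |10-7| = 3, total = 6
  10 → 1: |1-10| = 9, total = 15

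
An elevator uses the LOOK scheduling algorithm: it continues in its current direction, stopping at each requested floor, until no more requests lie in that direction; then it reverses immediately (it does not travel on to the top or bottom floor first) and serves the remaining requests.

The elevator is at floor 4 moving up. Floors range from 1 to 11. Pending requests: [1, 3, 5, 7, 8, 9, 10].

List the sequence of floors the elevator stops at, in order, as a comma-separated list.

Current: 4, moving UP
Serve above first (ascending): [5, 7, 8, 9, 10]
Then reverse, serve below (descending): [3, 1]

Answer: 5, 7, 8, 9, 10, 3, 1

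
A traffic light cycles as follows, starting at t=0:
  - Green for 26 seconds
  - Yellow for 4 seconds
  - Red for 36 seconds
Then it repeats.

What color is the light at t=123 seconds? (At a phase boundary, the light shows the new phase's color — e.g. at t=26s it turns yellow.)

Answer: red

Derivation:
Cycle length = 26 + 4 + 36 = 66s
t = 123, phase_t = 123 mod 66 = 57
57 >= 30 → RED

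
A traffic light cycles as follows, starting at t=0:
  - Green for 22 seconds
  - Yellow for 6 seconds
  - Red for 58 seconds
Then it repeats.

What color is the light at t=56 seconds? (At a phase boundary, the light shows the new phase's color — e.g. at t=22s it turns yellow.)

Answer: red

Derivation:
Cycle length = 22 + 6 + 58 = 86s
t = 56, phase_t = 56 mod 86 = 56
56 >= 28 → RED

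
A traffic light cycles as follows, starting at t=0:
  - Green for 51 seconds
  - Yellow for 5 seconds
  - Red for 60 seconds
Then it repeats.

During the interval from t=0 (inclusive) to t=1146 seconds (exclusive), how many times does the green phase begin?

Answer: 10

Derivation:
Cycle = 51+5+60 = 116s
green phase starts at t = k*116 + 0 for k=0,1,2,...
Need k*116+0 < 1146 → k < 9.879
k ∈ {0, ..., 9} → 10 starts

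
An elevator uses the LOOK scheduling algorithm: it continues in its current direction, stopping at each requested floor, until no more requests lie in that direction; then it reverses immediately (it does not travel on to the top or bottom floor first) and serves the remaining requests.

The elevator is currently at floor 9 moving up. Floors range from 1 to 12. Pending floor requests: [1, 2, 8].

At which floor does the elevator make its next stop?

Current floor: 9, direction: up
Requests above: []
Requests below: [1, 2, 8]
Moving up but no requests above → reverse; nearest below is max([1, 2, 8]) = 8

Answer: 8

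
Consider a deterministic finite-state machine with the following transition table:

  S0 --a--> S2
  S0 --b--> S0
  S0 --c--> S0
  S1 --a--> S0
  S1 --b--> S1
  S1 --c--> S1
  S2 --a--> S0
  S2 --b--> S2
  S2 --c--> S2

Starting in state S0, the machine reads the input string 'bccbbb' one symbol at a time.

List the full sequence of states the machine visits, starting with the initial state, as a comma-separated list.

Start: S0
  read 'b': S0 --b--> S0
  read 'c': S0 --c--> S0
  read 'c': S0 --c--> S0
  read 'b': S0 --b--> S0
  read 'b': S0 --b--> S0
  read 'b': S0 --b--> S0

Answer: S0, S0, S0, S0, S0, S0, S0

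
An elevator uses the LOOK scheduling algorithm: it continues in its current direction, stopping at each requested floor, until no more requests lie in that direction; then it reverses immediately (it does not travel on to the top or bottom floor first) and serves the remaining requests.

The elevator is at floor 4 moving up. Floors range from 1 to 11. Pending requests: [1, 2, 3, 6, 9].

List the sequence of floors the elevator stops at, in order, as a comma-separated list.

Current: 4, moving UP
Serve above first (ascending): [6, 9]
Then reverse, serve below (descending): [3, 2, 1]

Answer: 6, 9, 3, 2, 1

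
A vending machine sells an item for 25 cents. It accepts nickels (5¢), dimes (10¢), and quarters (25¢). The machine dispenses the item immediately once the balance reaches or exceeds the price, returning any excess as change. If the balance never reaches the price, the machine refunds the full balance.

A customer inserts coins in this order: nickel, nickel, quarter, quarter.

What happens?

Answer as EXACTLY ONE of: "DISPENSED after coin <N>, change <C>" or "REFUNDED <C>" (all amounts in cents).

Price: 25¢
Coin 1 (nickel, 5¢): balance = 5¢
Coin 2 (nickel, 5¢): balance = 10¢
Coin 3 (quarter, 25¢): balance = 35¢
  → balance >= price → DISPENSE, change = 35 - 25 = 10¢

Answer: DISPENSED after coin 3, change 10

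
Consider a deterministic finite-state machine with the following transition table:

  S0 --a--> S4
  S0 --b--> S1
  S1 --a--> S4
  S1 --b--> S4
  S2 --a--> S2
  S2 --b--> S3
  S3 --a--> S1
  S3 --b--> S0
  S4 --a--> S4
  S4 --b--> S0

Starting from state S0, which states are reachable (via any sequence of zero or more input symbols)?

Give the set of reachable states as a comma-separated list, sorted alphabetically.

Answer: S0, S1, S4

Derivation:
BFS from S0:
  visit S0: S0--a-->S4 (new), S0--b-->S1 (new)
  visit S4: S4--a-->S4 (seen), S4--b-->S0 (seen)
  visit S1: S1--a-->S4 (seen), S1--b-->S4 (seen)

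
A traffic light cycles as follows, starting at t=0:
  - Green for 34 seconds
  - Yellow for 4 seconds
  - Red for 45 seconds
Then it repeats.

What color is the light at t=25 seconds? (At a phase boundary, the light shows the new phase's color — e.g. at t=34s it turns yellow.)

Cycle length = 34 + 4 + 45 = 83s
t = 25, phase_t = 25 mod 83 = 25
25 < 34 (green end) → GREEN

Answer: green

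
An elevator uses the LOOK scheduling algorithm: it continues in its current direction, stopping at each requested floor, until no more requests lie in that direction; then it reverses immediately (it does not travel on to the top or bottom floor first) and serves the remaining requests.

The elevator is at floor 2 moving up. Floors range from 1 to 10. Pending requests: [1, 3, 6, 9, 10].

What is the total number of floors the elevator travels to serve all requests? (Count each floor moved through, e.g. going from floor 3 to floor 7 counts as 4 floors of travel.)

Answer: 17

Derivation:
Start at floor 2 moving up, LOOK stop order: [3, 6, 9, 10, 1]
  2 → 3: |3-2| = 1, total = 1
  3 → 6: |6-3| = 3, total = 4
  6 → 9: |9-6| = 3, total = 7
  9 → 10: |10-9| = 1, total = 8
  10 → 1: |1-10| = 9, total = 17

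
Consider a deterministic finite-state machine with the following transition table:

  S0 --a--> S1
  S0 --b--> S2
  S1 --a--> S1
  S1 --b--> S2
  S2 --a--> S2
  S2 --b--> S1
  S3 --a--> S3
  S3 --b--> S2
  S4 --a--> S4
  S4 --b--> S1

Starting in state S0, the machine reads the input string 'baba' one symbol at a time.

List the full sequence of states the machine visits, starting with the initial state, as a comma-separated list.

Answer: S0, S2, S2, S1, S1

Derivation:
Start: S0
  read 'b': S0 --b--> S2
  read 'a': S2 --a--> S2
  read 'b': S2 --b--> S1
  read 'a': S1 --a--> S1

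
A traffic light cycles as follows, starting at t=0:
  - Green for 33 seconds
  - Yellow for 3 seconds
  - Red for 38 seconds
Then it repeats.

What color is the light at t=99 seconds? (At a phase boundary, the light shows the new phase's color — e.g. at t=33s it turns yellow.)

Answer: green

Derivation:
Cycle length = 33 + 3 + 38 = 74s
t = 99, phase_t = 99 mod 74 = 25
25 < 33 (green end) → GREEN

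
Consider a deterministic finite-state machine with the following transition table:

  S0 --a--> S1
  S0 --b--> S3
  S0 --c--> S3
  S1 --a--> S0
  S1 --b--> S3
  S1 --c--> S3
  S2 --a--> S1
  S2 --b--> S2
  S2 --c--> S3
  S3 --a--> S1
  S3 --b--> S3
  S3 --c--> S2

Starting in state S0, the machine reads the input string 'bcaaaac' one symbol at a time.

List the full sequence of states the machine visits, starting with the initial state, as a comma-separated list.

Answer: S0, S3, S2, S1, S0, S1, S0, S3

Derivation:
Start: S0
  read 'b': S0 --b--> S3
  read 'c': S3 --c--> S2
  read 'a': S2 --a--> S1
  read 'a': S1 --a--> S0
  read 'a': S0 --a--> S1
  read 'a': S1 --a--> S0
  read 'c': S0 --c--> S3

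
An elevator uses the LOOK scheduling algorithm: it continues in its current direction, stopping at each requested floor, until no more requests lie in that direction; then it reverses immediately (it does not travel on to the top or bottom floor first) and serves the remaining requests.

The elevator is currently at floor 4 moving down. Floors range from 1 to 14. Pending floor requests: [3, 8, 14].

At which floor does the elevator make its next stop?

Answer: 3

Derivation:
Current floor: 4, direction: down
Requests above: [8, 14]
Requests below: [3]
Moving down and requests lie below → nearest below is max([3]) = 3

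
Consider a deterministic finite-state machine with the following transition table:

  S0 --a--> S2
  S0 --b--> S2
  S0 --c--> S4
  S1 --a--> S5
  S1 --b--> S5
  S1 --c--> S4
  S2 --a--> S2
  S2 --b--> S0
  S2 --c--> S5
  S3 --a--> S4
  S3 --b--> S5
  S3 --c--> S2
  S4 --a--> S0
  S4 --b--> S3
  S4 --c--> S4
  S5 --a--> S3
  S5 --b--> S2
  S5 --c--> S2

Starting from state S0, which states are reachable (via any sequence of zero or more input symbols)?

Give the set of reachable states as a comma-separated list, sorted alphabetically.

BFS from S0:
  visit S0: S0--a-->S2 (new), S0--b-->S2 (seen), S0--c-->S4 (new)
  visit S2: S2--a-->S2 (seen), S2--b-->S0 (seen), S2--c-->S5 (new)
  visit S4: S4--a-->S0 (seen), S4--b-->S3 (new), S4--c-->S4 (seen)
  visit S5: S5--a-->S3 (seen), S5--b-->S2 (seen), S5--c-->S2 (seen)
  visit S3: S3--a-->S4 (seen), S3--b-->S5 (seen), S3--c-->S2 (seen)

Answer: S0, S2, S3, S4, S5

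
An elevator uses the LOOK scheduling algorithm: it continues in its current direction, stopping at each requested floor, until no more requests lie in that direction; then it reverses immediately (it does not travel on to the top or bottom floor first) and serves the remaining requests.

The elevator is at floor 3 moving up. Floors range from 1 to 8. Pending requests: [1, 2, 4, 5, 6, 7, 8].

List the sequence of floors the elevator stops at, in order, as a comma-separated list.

Answer: 4, 5, 6, 7, 8, 2, 1

Derivation:
Current: 3, moving UP
Serve above first (ascending): [4, 5, 6, 7, 8]
Then reverse, serve below (descending): [2, 1]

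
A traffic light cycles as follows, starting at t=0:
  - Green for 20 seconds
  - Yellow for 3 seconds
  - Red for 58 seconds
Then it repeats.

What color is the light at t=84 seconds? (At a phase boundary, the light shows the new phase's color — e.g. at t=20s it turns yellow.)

Cycle length = 20 + 3 + 58 = 81s
t = 84, phase_t = 84 mod 81 = 3
3 < 20 (green end) → GREEN

Answer: green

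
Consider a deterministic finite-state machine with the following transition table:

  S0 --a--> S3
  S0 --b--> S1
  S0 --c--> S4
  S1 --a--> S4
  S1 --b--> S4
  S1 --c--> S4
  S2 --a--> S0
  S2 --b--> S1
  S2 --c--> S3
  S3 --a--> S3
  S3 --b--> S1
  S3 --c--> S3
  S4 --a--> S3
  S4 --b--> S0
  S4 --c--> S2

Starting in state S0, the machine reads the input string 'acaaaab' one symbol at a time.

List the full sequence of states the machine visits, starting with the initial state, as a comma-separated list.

Start: S0
  read 'a': S0 --a--> S3
  read 'c': S3 --c--> S3
  read 'a': S3 --a--> S3
  read 'a': S3 --a--> S3
  read 'a': S3 --a--> S3
  read 'a': S3 --a--> S3
  read 'b': S3 --b--> S1

Answer: S0, S3, S3, S3, S3, S3, S3, S1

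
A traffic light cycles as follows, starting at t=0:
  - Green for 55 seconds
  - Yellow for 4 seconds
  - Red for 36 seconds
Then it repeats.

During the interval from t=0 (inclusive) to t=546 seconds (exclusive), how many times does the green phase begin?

Answer: 6

Derivation:
Cycle = 55+4+36 = 95s
green phase starts at t = k*95 + 0 for k=0,1,2,...
Need k*95+0 < 546 → k < 5.747
k ∈ {0, ..., 5} → 6 starts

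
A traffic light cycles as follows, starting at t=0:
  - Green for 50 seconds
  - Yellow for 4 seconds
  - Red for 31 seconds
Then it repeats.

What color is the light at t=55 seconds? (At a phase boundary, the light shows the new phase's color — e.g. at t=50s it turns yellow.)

Cycle length = 50 + 4 + 31 = 85s
t = 55, phase_t = 55 mod 85 = 55
55 >= 54 → RED

Answer: red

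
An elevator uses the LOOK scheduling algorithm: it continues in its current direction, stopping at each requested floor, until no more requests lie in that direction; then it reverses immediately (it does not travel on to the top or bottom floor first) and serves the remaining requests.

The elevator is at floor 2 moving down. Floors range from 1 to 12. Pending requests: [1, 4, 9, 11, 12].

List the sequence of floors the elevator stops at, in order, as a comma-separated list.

Current: 2, moving DOWN
Serve below first (descending): [1]
Then reverse, serve above (ascending): [4, 9, 11, 12]

Answer: 1, 4, 9, 11, 12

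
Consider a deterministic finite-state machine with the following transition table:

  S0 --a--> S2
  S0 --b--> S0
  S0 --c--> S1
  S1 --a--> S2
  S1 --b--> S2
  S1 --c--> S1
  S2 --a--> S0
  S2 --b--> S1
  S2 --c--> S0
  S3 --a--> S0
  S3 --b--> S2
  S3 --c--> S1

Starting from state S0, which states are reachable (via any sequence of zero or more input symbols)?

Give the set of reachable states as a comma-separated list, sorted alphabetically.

Answer: S0, S1, S2

Derivation:
BFS from S0:
  visit S0: S0--a-->S2 (new), S0--b-->S0 (seen), S0--c-->S1 (new)
  visit S2: S2--a-->S0 (seen), S2--b-->S1 (seen), S2--c-->S0 (seen)
  visit S1: S1--a-->S2 (seen), S1--b-->S2 (seen), S1--c-->S1 (seen)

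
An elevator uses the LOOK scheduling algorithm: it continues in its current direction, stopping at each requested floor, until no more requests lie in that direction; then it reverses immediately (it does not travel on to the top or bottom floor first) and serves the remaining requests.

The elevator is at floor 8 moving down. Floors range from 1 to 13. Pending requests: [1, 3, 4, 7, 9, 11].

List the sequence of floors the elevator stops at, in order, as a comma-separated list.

Current: 8, moving DOWN
Serve below first (descending): [7, 4, 3, 1]
Then reverse, serve above (ascending): [9, 11]

Answer: 7, 4, 3, 1, 9, 11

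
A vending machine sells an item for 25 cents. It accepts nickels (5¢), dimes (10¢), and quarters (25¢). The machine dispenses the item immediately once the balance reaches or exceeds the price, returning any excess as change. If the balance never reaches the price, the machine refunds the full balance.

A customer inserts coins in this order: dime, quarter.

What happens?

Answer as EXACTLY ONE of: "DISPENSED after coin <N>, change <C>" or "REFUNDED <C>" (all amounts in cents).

Price: 25¢
Coin 1 (dime, 10¢): balance = 10¢
Coin 2 (quarter, 25¢): balance = 35¢
  → balance >= price → DISPENSE, change = 35 - 25 = 10¢

Answer: DISPENSED after coin 2, change 10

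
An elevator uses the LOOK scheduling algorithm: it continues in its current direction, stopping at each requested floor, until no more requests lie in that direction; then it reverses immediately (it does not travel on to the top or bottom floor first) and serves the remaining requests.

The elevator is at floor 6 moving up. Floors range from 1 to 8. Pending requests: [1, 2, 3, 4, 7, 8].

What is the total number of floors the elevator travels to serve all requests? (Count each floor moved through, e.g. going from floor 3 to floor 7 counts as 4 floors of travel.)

Start at floor 6 moving up, LOOK stop order: [7, 8, 4, 3, 2, 1]
  6 → 7: |7-6| = 1, total = 1
  7 → 8: |8-7| = 1, total = 2
  8 → 4: |4-8| = 4, total = 6
  4 → 3: |3-4| = 1, total = 7
  3 → 2: |2-3| = 1, total = 8
  2 → 1: |1-2| = 1, total = 9

Answer: 9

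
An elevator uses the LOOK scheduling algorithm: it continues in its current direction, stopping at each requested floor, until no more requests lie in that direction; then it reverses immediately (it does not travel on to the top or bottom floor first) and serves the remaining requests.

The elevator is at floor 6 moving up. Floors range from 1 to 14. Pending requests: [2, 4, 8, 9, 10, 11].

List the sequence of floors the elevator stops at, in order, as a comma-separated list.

Current: 6, moving UP
Serve above first (ascending): [8, 9, 10, 11]
Then reverse, serve below (descending): [4, 2]

Answer: 8, 9, 10, 11, 4, 2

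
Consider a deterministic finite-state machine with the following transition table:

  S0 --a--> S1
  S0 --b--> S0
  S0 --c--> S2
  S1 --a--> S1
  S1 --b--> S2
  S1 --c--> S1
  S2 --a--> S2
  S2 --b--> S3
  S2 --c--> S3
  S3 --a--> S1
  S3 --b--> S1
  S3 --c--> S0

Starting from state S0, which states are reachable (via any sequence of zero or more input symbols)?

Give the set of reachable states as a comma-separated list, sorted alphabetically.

Answer: S0, S1, S2, S3

Derivation:
BFS from S0:
  visit S0: S0--a-->S1 (new), S0--b-->S0 (seen), S0--c-->S2 (new)
  visit S1: S1--a-->S1 (seen), S1--b-->S2 (seen), S1--c-->S1 (seen)
  visit S2: S2--a-->S2 (seen), S2--b-->S3 (new), S2--c-->S3 (seen)
  visit S3: S3--a-->S1 (seen), S3--b-->S1 (seen), S3--c-->S0 (seen)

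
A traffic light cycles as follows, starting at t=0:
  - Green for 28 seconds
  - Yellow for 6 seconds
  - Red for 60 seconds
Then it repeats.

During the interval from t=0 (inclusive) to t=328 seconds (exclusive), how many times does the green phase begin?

Answer: 4

Derivation:
Cycle = 28+6+60 = 94s
green phase starts at t = k*94 + 0 for k=0,1,2,...
Need k*94+0 < 328 → k < 3.489
k ∈ {0, ..., 3} → 4 starts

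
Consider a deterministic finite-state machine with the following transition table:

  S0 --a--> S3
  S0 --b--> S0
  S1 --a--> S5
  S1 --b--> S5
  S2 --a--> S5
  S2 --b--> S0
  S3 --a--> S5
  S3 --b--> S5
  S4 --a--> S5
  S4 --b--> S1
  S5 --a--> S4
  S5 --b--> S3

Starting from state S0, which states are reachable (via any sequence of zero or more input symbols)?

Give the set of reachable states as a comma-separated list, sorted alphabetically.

BFS from S0:
  visit S0: S0--a-->S3 (new), S0--b-->S0 (seen)
  visit S3: S3--a-->S5 (new), S3--b-->S5 (seen)
  visit S5: S5--a-->S4 (new), S5--b-->S3 (seen)
  visit S4: S4--a-->S5 (seen), S4--b-->S1 (new)
  visit S1: S1--a-->S5 (seen), S1--b-->S5 (seen)

Answer: S0, S1, S3, S4, S5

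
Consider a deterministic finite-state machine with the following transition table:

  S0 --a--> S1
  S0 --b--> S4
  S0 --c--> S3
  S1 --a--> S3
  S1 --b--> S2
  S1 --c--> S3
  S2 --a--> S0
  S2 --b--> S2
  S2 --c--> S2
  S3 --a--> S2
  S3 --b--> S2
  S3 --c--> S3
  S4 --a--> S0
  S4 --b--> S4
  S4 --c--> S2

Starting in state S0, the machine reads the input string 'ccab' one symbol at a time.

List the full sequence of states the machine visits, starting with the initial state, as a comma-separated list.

Start: S0
  read 'c': S0 --c--> S3
  read 'c': S3 --c--> S3
  read 'a': S3 --a--> S2
  read 'b': S2 --b--> S2

Answer: S0, S3, S3, S2, S2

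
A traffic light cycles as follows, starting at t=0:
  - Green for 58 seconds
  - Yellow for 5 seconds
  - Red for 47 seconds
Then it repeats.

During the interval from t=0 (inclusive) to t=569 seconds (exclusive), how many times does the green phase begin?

Cycle = 58+5+47 = 110s
green phase starts at t = k*110 + 0 for k=0,1,2,...
Need k*110+0 < 569 → k < 5.173
k ∈ {0, ..., 5} → 6 starts

Answer: 6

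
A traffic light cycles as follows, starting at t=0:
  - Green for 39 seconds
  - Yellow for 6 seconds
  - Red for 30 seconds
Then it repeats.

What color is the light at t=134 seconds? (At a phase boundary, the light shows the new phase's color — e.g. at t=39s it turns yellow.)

Cycle length = 39 + 6 + 30 = 75s
t = 134, phase_t = 134 mod 75 = 59
59 >= 45 → RED

Answer: red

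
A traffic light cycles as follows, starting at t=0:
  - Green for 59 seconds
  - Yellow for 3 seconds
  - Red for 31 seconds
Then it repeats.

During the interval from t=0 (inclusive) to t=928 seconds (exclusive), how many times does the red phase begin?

Cycle = 59+3+31 = 93s
red phase starts at t = k*93 + 62 for k=0,1,2,...
Need k*93+62 < 928 → k < 9.312
k ∈ {0, ..., 9} → 10 starts

Answer: 10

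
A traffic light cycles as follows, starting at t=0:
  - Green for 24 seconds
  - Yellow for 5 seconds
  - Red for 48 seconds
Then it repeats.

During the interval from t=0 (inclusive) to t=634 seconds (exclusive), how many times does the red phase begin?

Cycle = 24+5+48 = 77s
red phase starts at t = k*77 + 29 for k=0,1,2,...
Need k*77+29 < 634 → k < 7.857
k ∈ {0, ..., 7} → 8 starts

Answer: 8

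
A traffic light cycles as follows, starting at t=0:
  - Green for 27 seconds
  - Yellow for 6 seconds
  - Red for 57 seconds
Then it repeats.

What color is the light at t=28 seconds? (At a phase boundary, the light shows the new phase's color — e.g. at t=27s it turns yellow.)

Cycle length = 27 + 6 + 57 = 90s
t = 28, phase_t = 28 mod 90 = 28
27 <= 28 < 33 (yellow end) → YELLOW

Answer: yellow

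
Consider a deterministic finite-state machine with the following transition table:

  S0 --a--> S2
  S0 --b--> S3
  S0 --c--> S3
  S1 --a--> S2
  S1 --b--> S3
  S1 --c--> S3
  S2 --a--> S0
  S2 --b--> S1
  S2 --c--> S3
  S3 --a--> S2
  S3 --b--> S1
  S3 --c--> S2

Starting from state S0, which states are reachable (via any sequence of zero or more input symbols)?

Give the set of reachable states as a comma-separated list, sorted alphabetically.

Answer: S0, S1, S2, S3

Derivation:
BFS from S0:
  visit S0: S0--a-->S2 (new), S0--b-->S3 (new), S0--c-->S3 (seen)
  visit S2: S2--a-->S0 (seen), S2--b-->S1 (new), S2--c-->S3 (seen)
  visit S3: S3--a-->S2 (seen), S3--b-->S1 (seen), S3--c-->S2 (seen)
  visit S1: S1--a-->S2 (seen), S1--b-->S3 (seen), S1--c-->S3 (seen)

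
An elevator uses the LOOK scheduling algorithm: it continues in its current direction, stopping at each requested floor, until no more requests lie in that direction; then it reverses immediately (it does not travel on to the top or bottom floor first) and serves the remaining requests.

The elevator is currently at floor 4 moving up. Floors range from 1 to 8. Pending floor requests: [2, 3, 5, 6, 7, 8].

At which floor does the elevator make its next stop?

Answer: 5

Derivation:
Current floor: 4, direction: up
Requests above: [5, 6, 7, 8]
Requests below: [2, 3]
Moving up and requests lie above → nearest above is min([5, 6, 7, 8]) = 5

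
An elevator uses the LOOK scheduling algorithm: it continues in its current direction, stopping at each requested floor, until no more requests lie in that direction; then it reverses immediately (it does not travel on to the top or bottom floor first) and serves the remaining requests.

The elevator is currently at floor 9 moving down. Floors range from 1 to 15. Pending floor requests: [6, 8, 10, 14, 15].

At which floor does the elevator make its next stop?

Current floor: 9, direction: down
Requests above: [10, 14, 15]
Requests below: [6, 8]
Moving down and requests lie below → nearest below is max([6, 8]) = 8

Answer: 8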